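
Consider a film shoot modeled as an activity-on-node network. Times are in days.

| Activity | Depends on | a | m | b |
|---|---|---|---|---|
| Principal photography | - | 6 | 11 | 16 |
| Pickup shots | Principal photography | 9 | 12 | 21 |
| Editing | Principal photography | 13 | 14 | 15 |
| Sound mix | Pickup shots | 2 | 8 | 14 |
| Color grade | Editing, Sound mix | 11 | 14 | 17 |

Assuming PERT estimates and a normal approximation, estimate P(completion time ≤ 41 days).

0.073

te_Principal photography = (6 + 4·11 + 16)/6 = 66/6 = 11; σ²_Principal photography = ((16−6)/6)² = 2.778
te_Pickup shots = (9 + 4·12 + 21)/6 = 78/6 = 13; σ²_Pickup shots = ((21−9)/6)² = 4.000
te_Editing = (13 + 4·14 + 15)/6 = 84/6 = 14; σ²_Editing = ((15−13)/6)² = 0.111
te_Sound mix = (2 + 4·8 + 14)/6 = 48/6 = 8; σ²_Sound mix = ((14−2)/6)² = 4.000
te_Color grade = (11 + 4·14 + 17)/6 = 84/6 = 14; σ²_Color grade = ((17−11)/6)² = 1.000

Forward pass:
ES_Principal photography = 0; EF_Principal photography = 11
ES_Pickup shots = 11; EF_Pickup shots = 11+13 = 24
ES_Editing = 11; EF_Editing = 11+14 = 25
ES_Sound mix = 24; EF_Sound mix = 24+8 = 32
ES_Color grade = max(EF_Editing=25, EF_Sound mix=32) = 32; EF_Color grade = 32+14 = 46
Expected project duration μ = 46 days. Critical path: Principal photography → Pickup shots → Sound mix → Color grade.

Variance along critical path = 2.778 + 4.000 + 4.000 + 1.000 = 11.778; σ = √11.778 = 3.432 days.
Z = (41 − 46) / 3.432 = -1.457
P(T ≤ 41) = Φ(-1.457) ≈ 0.073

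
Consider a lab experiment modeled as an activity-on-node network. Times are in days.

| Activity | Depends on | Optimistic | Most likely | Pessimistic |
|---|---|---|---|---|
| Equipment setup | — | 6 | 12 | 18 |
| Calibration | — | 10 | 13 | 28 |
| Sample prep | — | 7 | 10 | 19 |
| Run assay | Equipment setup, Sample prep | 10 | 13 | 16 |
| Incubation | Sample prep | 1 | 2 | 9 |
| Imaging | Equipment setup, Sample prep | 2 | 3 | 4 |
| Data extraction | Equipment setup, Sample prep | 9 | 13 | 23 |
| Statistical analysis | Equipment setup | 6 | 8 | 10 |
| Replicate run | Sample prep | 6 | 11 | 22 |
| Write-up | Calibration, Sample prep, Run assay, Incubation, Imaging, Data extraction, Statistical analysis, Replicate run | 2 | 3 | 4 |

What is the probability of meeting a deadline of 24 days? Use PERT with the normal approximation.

te_Equipment setup = (6 + 4·12 + 18)/6 = 72/6 = 12; σ²_Equipment setup = ((18−6)/6)² = 4.000
te_Calibration = (10 + 4·13 + 28)/6 = 90/6 = 15; σ²_Calibration = ((28−10)/6)² = 9.000
te_Sample prep = (7 + 4·10 + 19)/6 = 66/6 = 11; σ²_Sample prep = ((19−7)/6)² = 4.000
te_Run assay = (10 + 4·13 + 16)/6 = 78/6 = 13; σ²_Run assay = ((16−10)/6)² = 1.000
te_Incubation = (1 + 4·2 + 9)/6 = 18/6 = 3; σ²_Incubation = ((9−1)/6)² = 1.778
te_Imaging = (2 + 4·3 + 4)/6 = 18/6 = 3; σ²_Imaging = ((4−2)/6)² = 0.111
te_Data extraction = (9 + 4·13 + 23)/6 = 84/6 = 14; σ²_Data extraction = ((23−9)/6)² = 5.444
te_Statistical analysis = (6 + 4·8 + 10)/6 = 48/6 = 8; σ²_Statistical analysis = ((10−6)/6)² = 0.444
te_Replicate run = (6 + 4·11 + 22)/6 = 72/6 = 12; σ²_Replicate run = ((22−6)/6)² = 7.111
te_Write-up = (2 + 4·3 + 4)/6 = 18/6 = 3; σ²_Write-up = ((4−2)/6)² = 0.111

Forward pass:
ES_Equipment setup = 0; EF_Equipment setup = 12
ES_Calibration = 0; EF_Calibration = 15
ES_Sample prep = 0; EF_Sample prep = 11
ES_Run assay = max(EF_Equipment setup=12, EF_Sample prep=11) = 12; EF_Run assay = 12+13 = 25
ES_Incubation = 11; EF_Incubation = 11+3 = 14
ES_Imaging = max(EF_Equipment setup=12, EF_Sample prep=11) = 12; EF_Imaging = 12+3 = 15
ES_Data extraction = max(EF_Equipment setup=12, EF_Sample prep=11) = 12; EF_Data extraction = 12+14 = 26
ES_Statistical analysis = 12; EF_Statistical analysis = 12+8 = 20
ES_Replicate run = 11; EF_Replicate run = 11+12 = 23
ES_Write-up = max(EF_Calibration=15, EF_Sample prep=11, EF_Run assay=25, EF_Incubation=14, EF_Imaging=15, EF_Data extraction=26, EF_Statistical analysis=20, EF_Replicate run=23) = 26; EF_Write-up = 26+3 = 29
Expected project duration μ = 29 days. Critical path: Equipment setup → Data extraction → Write-up.

Variance along critical path = 4.000 + 5.444 + 0.111 = 9.556; σ = √9.556 = 3.091 days.
Z = (24 − 29) / 3.091 = -1.617
P(T ≤ 24) = Φ(-1.617) ≈ 0.053

0.053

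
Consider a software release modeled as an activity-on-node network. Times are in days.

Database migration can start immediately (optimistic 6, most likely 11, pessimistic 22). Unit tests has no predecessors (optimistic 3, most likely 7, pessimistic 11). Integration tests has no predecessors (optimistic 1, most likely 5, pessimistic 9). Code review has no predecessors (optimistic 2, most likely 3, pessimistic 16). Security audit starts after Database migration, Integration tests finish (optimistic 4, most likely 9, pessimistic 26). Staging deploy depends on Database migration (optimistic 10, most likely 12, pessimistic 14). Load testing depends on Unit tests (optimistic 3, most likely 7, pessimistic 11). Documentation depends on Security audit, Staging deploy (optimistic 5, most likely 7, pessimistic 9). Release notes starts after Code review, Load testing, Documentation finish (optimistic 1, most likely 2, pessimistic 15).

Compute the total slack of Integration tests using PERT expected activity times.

8 days

te_Database migration = (6 + 4·11 + 22)/6 = 72/6 = 12
te_Unit tests = (3 + 4·7 + 11)/6 = 42/6 = 7
te_Integration tests = (1 + 4·5 + 9)/6 = 30/6 = 5
te_Code review = (2 + 4·3 + 16)/6 = 30/6 = 5
te_Security audit = (4 + 4·9 + 26)/6 = 66/6 = 11
te_Staging deploy = (10 + 4·12 + 14)/6 = 72/6 = 12
te_Load testing = (3 + 4·7 + 11)/6 = 42/6 = 7
te_Documentation = (5 + 4·7 + 9)/6 = 42/6 = 7
te_Release notes = (1 + 4·2 + 15)/6 = 24/6 = 4

Forward pass:
ES_Database migration = 0; EF_Database migration = 12
ES_Unit tests = 0; EF_Unit tests = 7
ES_Integration tests = 0; EF_Integration tests = 5
ES_Code review = 0; EF_Code review = 5
ES_Security audit = max(EF_Database migration=12, EF_Integration tests=5) = 12; EF_Security audit = 12+11 = 23
ES_Staging deploy = 12; EF_Staging deploy = 12+12 = 24
ES_Load testing = 7; EF_Load testing = 7+7 = 14
ES_Documentation = max(EF_Security audit=23, EF_Staging deploy=24) = 24; EF_Documentation = 24+7 = 31
ES_Release notes = max(EF_Code review=5, EF_Load testing=14, EF_Documentation=31) = 31; EF_Release notes = 31+4 = 35
Expected project duration μ = 35 days. Critical path: Database migration → Staging deploy → Documentation → Release notes.

Backward pass:
LF_Release notes = 35; LS_Release notes = 35−4 = 31
LF_Documentation = LS_Release notes = 31; LS_Documentation = 31−7 = 24
LF_Load testing = LS_Release notes = 31; LS_Load testing = 31−7 = 24
LF_Staging deploy = LS_Documentation = 24; LS_Staging deploy = 24−12 = 12
LF_Security audit = LS_Documentation = 24; LS_Security audit = 24−11 = 13
LF_Code review = LS_Release notes = 31; LS_Code review = 31−5 = 26
LF_Integration tests = LS_Security audit = 13; LS_Integration tests = 13−5 = 8
LF_Unit tests = LS_Load testing = 24; LS_Unit tests = 24−7 = 17
LF_Database migration = min(LS_Security audit=13, LS_Staging deploy=12) = 12; LS_Database migration = 12−12 = 0
Slack_Integration tests = LS_Integration tests − ES_Integration tests = 8 − 0 = 8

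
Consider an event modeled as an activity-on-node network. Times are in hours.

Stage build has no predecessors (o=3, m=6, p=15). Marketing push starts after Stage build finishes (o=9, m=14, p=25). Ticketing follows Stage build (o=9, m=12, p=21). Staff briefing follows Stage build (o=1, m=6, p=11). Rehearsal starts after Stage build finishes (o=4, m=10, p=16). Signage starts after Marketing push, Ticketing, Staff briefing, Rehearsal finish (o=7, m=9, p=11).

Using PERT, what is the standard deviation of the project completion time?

3.40 hours

te_Stage build = (3 + 4·6 + 15)/6 = 42/6 = 7; σ²_Stage build = ((15−3)/6)² = 4.000
te_Marketing push = (9 + 4·14 + 25)/6 = 90/6 = 15; σ²_Marketing push = ((25−9)/6)² = 7.111
te_Ticketing = (9 + 4·12 + 21)/6 = 78/6 = 13; σ²_Ticketing = ((21−9)/6)² = 4.000
te_Staff briefing = (1 + 4·6 + 11)/6 = 36/6 = 6; σ²_Staff briefing = ((11−1)/6)² = 2.778
te_Rehearsal = (4 + 4·10 + 16)/6 = 60/6 = 10; σ²_Rehearsal = ((16−4)/6)² = 4.000
te_Signage = (7 + 4·9 + 11)/6 = 54/6 = 9; σ²_Signage = ((11−7)/6)² = 0.444

Forward pass:
ES_Stage build = 0; EF_Stage build = 7
ES_Marketing push = 7; EF_Marketing push = 7+15 = 22
ES_Ticketing = 7; EF_Ticketing = 7+13 = 20
ES_Staff briefing = 7; EF_Staff briefing = 7+6 = 13
ES_Rehearsal = 7; EF_Rehearsal = 7+10 = 17
ES_Signage = max(EF_Marketing push=22, EF_Ticketing=20, EF_Staff briefing=13, EF_Rehearsal=17) = 22; EF_Signage = 22+9 = 31
Expected project duration μ = 31 hours. Critical path: Stage build → Marketing push → Signage.

Variance along critical path = 4.000 + 7.111 + 0.444 = 11.556
σ = √11.556 = 3.399 hours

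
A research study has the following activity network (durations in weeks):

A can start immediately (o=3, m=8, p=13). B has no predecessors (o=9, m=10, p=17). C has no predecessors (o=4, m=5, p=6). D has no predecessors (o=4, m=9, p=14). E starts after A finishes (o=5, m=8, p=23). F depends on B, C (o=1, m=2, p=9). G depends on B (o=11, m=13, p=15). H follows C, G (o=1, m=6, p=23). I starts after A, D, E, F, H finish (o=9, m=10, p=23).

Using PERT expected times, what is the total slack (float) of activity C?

te_A = (3 + 4·8 + 13)/6 = 48/6 = 8
te_B = (9 + 4·10 + 17)/6 = 66/6 = 11
te_C = (4 + 4·5 + 6)/6 = 30/6 = 5
te_D = (4 + 4·9 + 14)/6 = 54/6 = 9
te_E = (5 + 4·8 + 23)/6 = 60/6 = 10
te_F = (1 + 4·2 + 9)/6 = 18/6 = 3
te_G = (11 + 4·13 + 15)/6 = 78/6 = 13
te_H = (1 + 4·6 + 23)/6 = 48/6 = 8
te_I = (9 + 4·10 + 23)/6 = 72/6 = 12

Forward pass:
ES_A = 0; EF_A = 8
ES_B = 0; EF_B = 11
ES_C = 0; EF_C = 5
ES_D = 0; EF_D = 9
ES_E = 8; EF_E = 8+10 = 18
ES_F = max(EF_B=11, EF_C=5) = 11; EF_F = 11+3 = 14
ES_G = 11; EF_G = 11+13 = 24
ES_H = max(EF_C=5, EF_G=24) = 24; EF_H = 24+8 = 32
ES_I = max(EF_A=8, EF_D=9, EF_E=18, EF_F=14, EF_H=32) = 32; EF_I = 32+12 = 44
Expected project duration μ = 44 weeks. Critical path: B → G → H → I.

Backward pass:
LF_I = 44; LS_I = 44−12 = 32
LF_H = LS_I = 32; LS_H = 32−8 = 24
LF_G = LS_H = 24; LS_G = 24−13 = 11
LF_F = LS_I = 32; LS_F = 32−3 = 29
LF_E = LS_I = 32; LS_E = 32−10 = 22
LF_D = LS_I = 32; LS_D = 32−9 = 23
LF_C = min(LS_F=29, LS_H=24) = 24; LS_C = 24−5 = 19
LF_B = min(LS_F=29, LS_G=11) = 11; LS_B = 11−11 = 0
LF_A = min(LS_E=22, LS_I=32) = 22; LS_A = 22−8 = 14
Slack_C = LS_C − ES_C = 19 − 0 = 19

19 weeks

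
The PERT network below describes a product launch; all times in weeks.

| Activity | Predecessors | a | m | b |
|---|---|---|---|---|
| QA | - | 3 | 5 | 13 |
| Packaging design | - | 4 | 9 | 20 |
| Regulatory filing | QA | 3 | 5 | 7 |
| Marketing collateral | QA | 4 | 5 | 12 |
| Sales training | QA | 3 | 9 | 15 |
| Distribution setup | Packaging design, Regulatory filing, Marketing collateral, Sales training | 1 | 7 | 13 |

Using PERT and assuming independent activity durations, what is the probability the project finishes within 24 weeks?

te_QA = (3 + 4·5 + 13)/6 = 36/6 = 6; σ²_QA = ((13−3)/6)² = 2.778
te_Packaging design = (4 + 4·9 + 20)/6 = 60/6 = 10; σ²_Packaging design = ((20−4)/6)² = 7.111
te_Regulatory filing = (3 + 4·5 + 7)/6 = 30/6 = 5; σ²_Regulatory filing = ((7−3)/6)² = 0.444
te_Marketing collateral = (4 + 4·5 + 12)/6 = 36/6 = 6; σ²_Marketing collateral = ((12−4)/6)² = 1.778
te_Sales training = (3 + 4·9 + 15)/6 = 54/6 = 9; σ²_Sales training = ((15−3)/6)² = 4.000
te_Distribution setup = (1 + 4·7 + 13)/6 = 42/6 = 7; σ²_Distribution setup = ((13−1)/6)² = 4.000

Forward pass:
ES_QA = 0; EF_QA = 6
ES_Packaging design = 0; EF_Packaging design = 10
ES_Regulatory filing = 6; EF_Regulatory filing = 6+5 = 11
ES_Marketing collateral = 6; EF_Marketing collateral = 6+6 = 12
ES_Sales training = 6; EF_Sales training = 6+9 = 15
ES_Distribution setup = max(EF_Packaging design=10, EF_Regulatory filing=11, EF_Marketing collateral=12, EF_Sales training=15) = 15; EF_Distribution setup = 15+7 = 22
Expected project duration μ = 22 weeks. Critical path: QA → Sales training → Distribution setup.

Variance along critical path = 2.778 + 4.000 + 4.000 = 10.778; σ = √10.778 = 3.283 weeks.
Z = (24 − 22) / 3.283 = 0.609
P(T ≤ 24) = Φ(0.609) ≈ 0.729

0.729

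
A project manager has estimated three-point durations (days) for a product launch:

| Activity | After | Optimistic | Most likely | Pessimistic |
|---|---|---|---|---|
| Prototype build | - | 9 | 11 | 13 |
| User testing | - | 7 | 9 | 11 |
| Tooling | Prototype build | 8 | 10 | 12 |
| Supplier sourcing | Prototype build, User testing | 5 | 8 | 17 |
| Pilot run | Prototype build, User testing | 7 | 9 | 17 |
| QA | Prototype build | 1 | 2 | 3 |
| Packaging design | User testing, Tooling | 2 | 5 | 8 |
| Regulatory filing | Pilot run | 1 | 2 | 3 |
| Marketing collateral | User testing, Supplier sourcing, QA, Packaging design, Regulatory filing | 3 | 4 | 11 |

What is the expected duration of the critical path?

31 days

te_Prototype build = (9 + 4·11 + 13)/6 = 66/6 = 11
te_User testing = (7 + 4·9 + 11)/6 = 54/6 = 9
te_Tooling = (8 + 4·10 + 12)/6 = 60/6 = 10
te_Supplier sourcing = (5 + 4·8 + 17)/6 = 54/6 = 9
te_Pilot run = (7 + 4·9 + 17)/6 = 60/6 = 10
te_QA = (1 + 4·2 + 3)/6 = 12/6 = 2
te_Packaging design = (2 + 4·5 + 8)/6 = 30/6 = 5
te_Regulatory filing = (1 + 4·2 + 3)/6 = 12/6 = 2
te_Marketing collateral = (3 + 4·4 + 11)/6 = 30/6 = 5

Forward pass:
ES_Prototype build = 0; EF_Prototype build = 11
ES_User testing = 0; EF_User testing = 9
ES_Tooling = 11; EF_Tooling = 11+10 = 21
ES_Supplier sourcing = max(EF_Prototype build=11, EF_User testing=9) = 11; EF_Supplier sourcing = 11+9 = 20
ES_Pilot run = max(EF_Prototype build=11, EF_User testing=9) = 11; EF_Pilot run = 11+10 = 21
ES_QA = 11; EF_QA = 11+2 = 13
ES_Packaging design = max(EF_User testing=9, EF_Tooling=21) = 21; EF_Packaging design = 21+5 = 26
ES_Regulatory filing = 21; EF_Regulatory filing = 21+2 = 23
ES_Marketing collateral = max(EF_User testing=9, EF_Supplier sourcing=20, EF_QA=13, EF_Packaging design=26, EF_Regulatory filing=23) = 26; EF_Marketing collateral = 26+5 = 31
Expected project duration μ = 31 days. Critical path: Prototype build → Tooling → Packaging design → Marketing collateral.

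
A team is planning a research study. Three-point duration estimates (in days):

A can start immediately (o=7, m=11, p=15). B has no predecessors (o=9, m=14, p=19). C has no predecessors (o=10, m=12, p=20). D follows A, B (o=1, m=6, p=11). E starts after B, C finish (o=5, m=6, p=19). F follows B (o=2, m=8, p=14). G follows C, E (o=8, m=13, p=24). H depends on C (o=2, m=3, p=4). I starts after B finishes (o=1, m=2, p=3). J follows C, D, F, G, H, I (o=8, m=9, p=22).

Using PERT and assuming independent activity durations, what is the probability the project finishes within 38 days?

te_A = (7 + 4·11 + 15)/6 = 66/6 = 11; σ²_A = ((15−7)/6)² = 1.778
te_B = (9 + 4·14 + 19)/6 = 84/6 = 14; σ²_B = ((19−9)/6)² = 2.778
te_C = (10 + 4·12 + 20)/6 = 78/6 = 13; σ²_C = ((20−10)/6)² = 2.778
te_D = (1 + 4·6 + 11)/6 = 36/6 = 6; σ²_D = ((11−1)/6)² = 2.778
te_E = (5 + 4·6 + 19)/6 = 48/6 = 8; σ²_E = ((19−5)/6)² = 5.444
te_F = (2 + 4·8 + 14)/6 = 48/6 = 8; σ²_F = ((14−2)/6)² = 4.000
te_G = (8 + 4·13 + 24)/6 = 84/6 = 14; σ²_G = ((24−8)/6)² = 7.111
te_H = (2 + 4·3 + 4)/6 = 18/6 = 3; σ²_H = ((4−2)/6)² = 0.111
te_I = (1 + 4·2 + 3)/6 = 12/6 = 2; σ²_I = ((3−1)/6)² = 0.111
te_J = (8 + 4·9 + 22)/6 = 66/6 = 11; σ²_J = ((22−8)/6)² = 5.444

Forward pass:
ES_A = 0; EF_A = 11
ES_B = 0; EF_B = 14
ES_C = 0; EF_C = 13
ES_D = max(EF_A=11, EF_B=14) = 14; EF_D = 14+6 = 20
ES_E = max(EF_B=14, EF_C=13) = 14; EF_E = 14+8 = 22
ES_F = 14; EF_F = 14+8 = 22
ES_G = max(EF_C=13, EF_E=22) = 22; EF_G = 22+14 = 36
ES_H = 13; EF_H = 13+3 = 16
ES_I = 14; EF_I = 14+2 = 16
ES_J = max(EF_C=13, EF_D=20, EF_F=22, EF_G=36, EF_H=16, EF_I=16) = 36; EF_J = 36+11 = 47
Expected project duration μ = 47 days. Critical path: B → E → G → J.

Variance along critical path = 2.778 + 5.444 + 7.111 + 5.444 = 20.778; σ = √20.778 = 4.558 days.
Z = (38 − 47) / 4.558 = -1.974
P(T ≤ 38) = Φ(-1.974) ≈ 0.024

0.024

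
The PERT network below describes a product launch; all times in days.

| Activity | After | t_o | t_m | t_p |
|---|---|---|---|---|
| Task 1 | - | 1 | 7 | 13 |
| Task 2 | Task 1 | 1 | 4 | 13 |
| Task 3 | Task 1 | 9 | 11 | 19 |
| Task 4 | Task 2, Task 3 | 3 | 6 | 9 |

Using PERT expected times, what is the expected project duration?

te_Task 1 = (1 + 4·7 + 13)/6 = 42/6 = 7
te_Task 2 = (1 + 4·4 + 13)/6 = 30/6 = 5
te_Task 3 = (9 + 4·11 + 19)/6 = 72/6 = 12
te_Task 4 = (3 + 4·6 + 9)/6 = 36/6 = 6

Forward pass:
ES_Task 1 = 0; EF_Task 1 = 7
ES_Task 2 = 7; EF_Task 2 = 7+5 = 12
ES_Task 3 = 7; EF_Task 3 = 7+12 = 19
ES_Task 4 = max(EF_Task 2=12, EF_Task 3=19) = 19; EF_Task 4 = 19+6 = 25
Expected project duration μ = 25 days. Critical path: Task 1 → Task 3 → Task 4.

25 days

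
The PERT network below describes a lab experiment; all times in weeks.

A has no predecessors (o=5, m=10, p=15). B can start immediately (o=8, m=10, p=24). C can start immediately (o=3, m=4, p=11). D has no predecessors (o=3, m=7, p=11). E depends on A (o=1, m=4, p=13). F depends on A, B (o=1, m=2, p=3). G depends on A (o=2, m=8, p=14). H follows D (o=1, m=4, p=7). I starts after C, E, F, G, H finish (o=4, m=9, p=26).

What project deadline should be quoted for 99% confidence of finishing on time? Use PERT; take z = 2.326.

39.5 weeks

te_A = (5 + 4·10 + 15)/6 = 60/6 = 10; σ²_A = ((15−5)/6)² = 2.778
te_B = (8 + 4·10 + 24)/6 = 72/6 = 12; σ²_B = ((24−8)/6)² = 7.111
te_C = (3 + 4·4 + 11)/6 = 30/6 = 5; σ²_C = ((11−3)/6)² = 1.778
te_D = (3 + 4·7 + 11)/6 = 42/6 = 7; σ²_D = ((11−3)/6)² = 1.778
te_E = (1 + 4·4 + 13)/6 = 30/6 = 5; σ²_E = ((13−1)/6)² = 4.000
te_F = (1 + 4·2 + 3)/6 = 12/6 = 2; σ²_F = ((3−1)/6)² = 0.111
te_G = (2 + 4·8 + 14)/6 = 48/6 = 8; σ²_G = ((14−2)/6)² = 4.000
te_H = (1 + 4·4 + 7)/6 = 24/6 = 4; σ²_H = ((7−1)/6)² = 1.000
te_I = (4 + 4·9 + 26)/6 = 66/6 = 11; σ²_I = ((26−4)/6)² = 13.444

Forward pass:
ES_A = 0; EF_A = 10
ES_B = 0; EF_B = 12
ES_C = 0; EF_C = 5
ES_D = 0; EF_D = 7
ES_E = 10; EF_E = 10+5 = 15
ES_F = max(EF_A=10, EF_B=12) = 12; EF_F = 12+2 = 14
ES_G = 10; EF_G = 10+8 = 18
ES_H = 7; EF_H = 7+4 = 11
ES_I = max(EF_C=5, EF_E=15, EF_F=14, EF_G=18, EF_H=11) = 18; EF_I = 18+11 = 29
Expected project duration μ = 29 weeks. Critical path: A → G → I.

Variance along critical path = 2.778 + 4.000 + 13.444 = 20.222; σ = 4.497 weeks.
D = μ + z·σ = 29 + 2.326·4.497 = 39.5 weeks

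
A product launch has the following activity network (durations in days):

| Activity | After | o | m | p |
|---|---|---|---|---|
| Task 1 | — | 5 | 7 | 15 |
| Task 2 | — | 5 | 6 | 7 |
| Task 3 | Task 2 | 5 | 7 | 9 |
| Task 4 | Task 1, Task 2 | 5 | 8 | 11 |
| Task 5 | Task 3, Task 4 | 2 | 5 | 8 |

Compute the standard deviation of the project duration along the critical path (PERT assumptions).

te_Task 1 = (5 + 4·7 + 15)/6 = 48/6 = 8; σ²_Task 1 = ((15−5)/6)² = 2.778
te_Task 2 = (5 + 4·6 + 7)/6 = 36/6 = 6; σ²_Task 2 = ((7−5)/6)² = 0.111
te_Task 3 = (5 + 4·7 + 9)/6 = 42/6 = 7; σ²_Task 3 = ((9−5)/6)² = 0.444
te_Task 4 = (5 + 4·8 + 11)/6 = 48/6 = 8; σ²_Task 4 = ((11−5)/6)² = 1.000
te_Task 5 = (2 + 4·5 + 8)/6 = 30/6 = 5; σ²_Task 5 = ((8−2)/6)² = 1.000

Forward pass:
ES_Task 1 = 0; EF_Task 1 = 8
ES_Task 2 = 0; EF_Task 2 = 6
ES_Task 3 = 6; EF_Task 3 = 6+7 = 13
ES_Task 4 = max(EF_Task 1=8, EF_Task 2=6) = 8; EF_Task 4 = 8+8 = 16
ES_Task 5 = max(EF_Task 3=13, EF_Task 4=16) = 16; EF_Task 5 = 16+5 = 21
Expected project duration μ = 21 days. Critical path: Task 1 → Task 4 → Task 5.

Variance along critical path = 2.778 + 1.000 + 1.000 = 4.778
σ = √4.778 = 2.186 days

2.19 days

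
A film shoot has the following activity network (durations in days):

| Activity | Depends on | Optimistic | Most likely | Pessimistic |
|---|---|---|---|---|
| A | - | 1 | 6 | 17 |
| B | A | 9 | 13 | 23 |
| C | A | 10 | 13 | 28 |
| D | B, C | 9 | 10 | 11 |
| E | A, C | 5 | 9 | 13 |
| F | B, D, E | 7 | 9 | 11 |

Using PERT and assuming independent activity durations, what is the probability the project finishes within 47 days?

0.929

te_A = (1 + 4·6 + 17)/6 = 42/6 = 7; σ²_A = ((17−1)/6)² = 7.111
te_B = (9 + 4·13 + 23)/6 = 84/6 = 14; σ²_B = ((23−9)/6)² = 5.444
te_C = (10 + 4·13 + 28)/6 = 90/6 = 15; σ²_C = ((28−10)/6)² = 9.000
te_D = (9 + 4·10 + 11)/6 = 60/6 = 10; σ²_D = ((11−9)/6)² = 0.111
te_E = (5 + 4·9 + 13)/6 = 54/6 = 9; σ²_E = ((13−5)/6)² = 1.778
te_F = (7 + 4·9 + 11)/6 = 54/6 = 9; σ²_F = ((11−7)/6)² = 0.444

Forward pass:
ES_A = 0; EF_A = 7
ES_B = 7; EF_B = 7+14 = 21
ES_C = 7; EF_C = 7+15 = 22
ES_D = max(EF_B=21, EF_C=22) = 22; EF_D = 22+10 = 32
ES_E = max(EF_A=7, EF_C=22) = 22; EF_E = 22+9 = 31
ES_F = max(EF_B=21, EF_D=32, EF_E=31) = 32; EF_F = 32+9 = 41
Expected project duration μ = 41 days. Critical path: A → C → D → F.

Variance along critical path = 7.111 + 9.000 + 0.111 + 0.444 = 16.667; σ = √16.667 = 4.082 days.
Z = (47 − 41) / 4.082 = 1.470
P(T ≤ 47) = Φ(1.470) ≈ 0.929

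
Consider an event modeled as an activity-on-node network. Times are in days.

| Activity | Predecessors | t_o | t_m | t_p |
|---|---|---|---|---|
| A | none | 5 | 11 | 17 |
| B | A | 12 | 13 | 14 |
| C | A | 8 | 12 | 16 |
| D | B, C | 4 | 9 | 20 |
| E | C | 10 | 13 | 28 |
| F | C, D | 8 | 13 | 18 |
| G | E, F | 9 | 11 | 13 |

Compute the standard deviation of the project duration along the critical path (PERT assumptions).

te_A = (5 + 4·11 + 17)/6 = 66/6 = 11; σ²_A = ((17−5)/6)² = 4.000
te_B = (12 + 4·13 + 14)/6 = 78/6 = 13; σ²_B = ((14−12)/6)² = 0.111
te_C = (8 + 4·12 + 16)/6 = 72/6 = 12; σ²_C = ((16−8)/6)² = 1.778
te_D = (4 + 4·9 + 20)/6 = 60/6 = 10; σ²_D = ((20−4)/6)² = 7.111
te_E = (10 + 4·13 + 28)/6 = 90/6 = 15; σ²_E = ((28−10)/6)² = 9.000
te_F = (8 + 4·13 + 18)/6 = 78/6 = 13; σ²_F = ((18−8)/6)² = 2.778
te_G = (9 + 4·11 + 13)/6 = 66/6 = 11; σ²_G = ((13−9)/6)² = 0.444

Forward pass:
ES_A = 0; EF_A = 11
ES_B = 11; EF_B = 11+13 = 24
ES_C = 11; EF_C = 11+12 = 23
ES_D = max(EF_B=24, EF_C=23) = 24; EF_D = 24+10 = 34
ES_E = 23; EF_E = 23+15 = 38
ES_F = max(EF_C=23, EF_D=34) = 34; EF_F = 34+13 = 47
ES_G = max(EF_E=38, EF_F=47) = 47; EF_G = 47+11 = 58
Expected project duration μ = 58 days. Critical path: A → B → D → F → G.

Variance along critical path = 4.000 + 0.111 + 7.111 + 2.778 + 0.444 = 14.444
σ = √14.444 = 3.801 days

3.80 days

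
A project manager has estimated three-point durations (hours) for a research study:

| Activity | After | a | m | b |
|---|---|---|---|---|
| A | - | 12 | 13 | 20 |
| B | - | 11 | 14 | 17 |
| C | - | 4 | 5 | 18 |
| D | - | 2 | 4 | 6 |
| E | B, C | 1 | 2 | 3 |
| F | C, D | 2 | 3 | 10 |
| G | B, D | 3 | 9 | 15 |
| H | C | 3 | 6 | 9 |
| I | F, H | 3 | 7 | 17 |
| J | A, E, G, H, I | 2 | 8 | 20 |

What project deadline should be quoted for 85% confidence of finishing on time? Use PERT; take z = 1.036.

te_A = (12 + 4·13 + 20)/6 = 84/6 = 14; σ²_A = ((20−12)/6)² = 1.778
te_B = (11 + 4·14 + 17)/6 = 84/6 = 14; σ²_B = ((17−11)/6)² = 1.000
te_C = (4 + 4·5 + 18)/6 = 42/6 = 7; σ²_C = ((18−4)/6)² = 5.444
te_D = (2 + 4·4 + 6)/6 = 24/6 = 4; σ²_D = ((6−2)/6)² = 0.444
te_E = (1 + 4·2 + 3)/6 = 12/6 = 2; σ²_E = ((3−1)/6)² = 0.111
te_F = (2 + 4·3 + 10)/6 = 24/6 = 4; σ²_F = ((10−2)/6)² = 1.778
te_G = (3 + 4·9 + 15)/6 = 54/6 = 9; σ²_G = ((15−3)/6)² = 4.000
te_H = (3 + 4·6 + 9)/6 = 36/6 = 6; σ²_H = ((9−3)/6)² = 1.000
te_I = (3 + 4·7 + 17)/6 = 48/6 = 8; σ²_I = ((17−3)/6)² = 5.444
te_J = (2 + 4·8 + 20)/6 = 54/6 = 9; σ²_J = ((20−2)/6)² = 9.000

Forward pass:
ES_A = 0; EF_A = 14
ES_B = 0; EF_B = 14
ES_C = 0; EF_C = 7
ES_D = 0; EF_D = 4
ES_E = max(EF_B=14, EF_C=7) = 14; EF_E = 14+2 = 16
ES_F = max(EF_C=7, EF_D=4) = 7; EF_F = 7+4 = 11
ES_G = max(EF_B=14, EF_D=4) = 14; EF_G = 14+9 = 23
ES_H = 7; EF_H = 7+6 = 13
ES_I = max(EF_F=11, EF_H=13) = 13; EF_I = 13+8 = 21
ES_J = max(EF_A=14, EF_E=16, EF_G=23, EF_H=13, EF_I=21) = 23; EF_J = 23+9 = 32
Expected project duration μ = 32 hours. Critical path: B → G → J.

Variance along critical path = 1.000 + 4.000 + 9.000 = 14.000; σ = 3.742 hours.
D = μ + z·σ = 32 + 1.036·3.742 = 35.9 hours

35.9 hours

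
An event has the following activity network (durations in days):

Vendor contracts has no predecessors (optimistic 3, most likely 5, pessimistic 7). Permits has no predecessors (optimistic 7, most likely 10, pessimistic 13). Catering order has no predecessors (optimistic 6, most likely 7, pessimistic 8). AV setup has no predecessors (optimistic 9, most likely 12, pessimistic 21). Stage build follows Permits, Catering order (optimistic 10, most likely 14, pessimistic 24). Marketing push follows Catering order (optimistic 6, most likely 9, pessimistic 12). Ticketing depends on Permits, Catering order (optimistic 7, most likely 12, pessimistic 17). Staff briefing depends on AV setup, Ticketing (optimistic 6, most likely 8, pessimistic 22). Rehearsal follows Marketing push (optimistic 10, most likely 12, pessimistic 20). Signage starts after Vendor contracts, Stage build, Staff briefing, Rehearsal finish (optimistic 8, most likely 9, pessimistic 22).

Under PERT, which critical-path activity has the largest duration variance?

te_Vendor contracts = (3 + 4·5 + 7)/6 = 30/6 = 5; σ²_Vendor contracts = ((7−3)/6)² = 0.444
te_Permits = (7 + 4·10 + 13)/6 = 60/6 = 10; σ²_Permits = ((13−7)/6)² = 1.000
te_Catering order = (6 + 4·7 + 8)/6 = 42/6 = 7; σ²_Catering order = ((8−6)/6)² = 0.111
te_AV setup = (9 + 4·12 + 21)/6 = 78/6 = 13; σ²_AV setup = ((21−9)/6)² = 4.000
te_Stage build = (10 + 4·14 + 24)/6 = 90/6 = 15; σ²_Stage build = ((24−10)/6)² = 5.444
te_Marketing push = (6 + 4·9 + 12)/6 = 54/6 = 9; σ²_Marketing push = ((12−6)/6)² = 1.000
te_Ticketing = (7 + 4·12 + 17)/6 = 72/6 = 12; σ²_Ticketing = ((17−7)/6)² = 2.778
te_Staff briefing = (6 + 4·8 + 22)/6 = 60/6 = 10; σ²_Staff briefing = ((22−6)/6)² = 7.111
te_Rehearsal = (10 + 4·12 + 20)/6 = 78/6 = 13; σ²_Rehearsal = ((20−10)/6)² = 2.778
te_Signage = (8 + 4·9 + 22)/6 = 66/6 = 11; σ²_Signage = ((22−8)/6)² = 5.444

Forward pass:
ES_Vendor contracts = 0; EF_Vendor contracts = 5
ES_Permits = 0; EF_Permits = 10
ES_Catering order = 0; EF_Catering order = 7
ES_AV setup = 0; EF_AV setup = 13
ES_Stage build = max(EF_Permits=10, EF_Catering order=7) = 10; EF_Stage build = 10+15 = 25
ES_Marketing push = 7; EF_Marketing push = 7+9 = 16
ES_Ticketing = max(EF_Permits=10, EF_Catering order=7) = 10; EF_Ticketing = 10+12 = 22
ES_Staff briefing = max(EF_AV setup=13, EF_Ticketing=22) = 22; EF_Staff briefing = 22+10 = 32
ES_Rehearsal = 16; EF_Rehearsal = 16+13 = 29
ES_Signage = max(EF_Vendor contracts=5, EF_Stage build=25, EF_Staff briefing=32, EF_Rehearsal=29) = 32; EF_Signage = 32+11 = 43
Expected project duration μ = 43 days. Critical path: Permits → Ticketing → Staff briefing → Signage.

Variances on critical path: σ²_Permits=1.000, σ²_Ticketing=2.778, σ²_Staff briefing=7.111, σ²_Signage=5.444.
Largest is σ²_Staff briefing = 7.111.

Staff briefing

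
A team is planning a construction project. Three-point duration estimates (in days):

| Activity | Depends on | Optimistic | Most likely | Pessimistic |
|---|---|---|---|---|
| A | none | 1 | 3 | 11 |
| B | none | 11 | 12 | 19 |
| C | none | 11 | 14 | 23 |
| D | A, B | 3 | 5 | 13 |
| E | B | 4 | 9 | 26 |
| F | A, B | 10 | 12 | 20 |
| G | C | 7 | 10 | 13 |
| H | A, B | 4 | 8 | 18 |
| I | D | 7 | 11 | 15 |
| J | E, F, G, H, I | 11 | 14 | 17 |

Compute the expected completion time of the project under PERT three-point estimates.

te_A = (1 + 4·3 + 11)/6 = 24/6 = 4
te_B = (11 + 4·12 + 19)/6 = 78/6 = 13
te_C = (11 + 4·14 + 23)/6 = 90/6 = 15
te_D = (3 + 4·5 + 13)/6 = 36/6 = 6
te_E = (4 + 4·9 + 26)/6 = 66/6 = 11
te_F = (10 + 4·12 + 20)/6 = 78/6 = 13
te_G = (7 + 4·10 + 13)/6 = 60/6 = 10
te_H = (4 + 4·8 + 18)/6 = 54/6 = 9
te_I = (7 + 4·11 + 15)/6 = 66/6 = 11
te_J = (11 + 4·14 + 17)/6 = 84/6 = 14

Forward pass:
ES_A = 0; EF_A = 4
ES_B = 0; EF_B = 13
ES_C = 0; EF_C = 15
ES_D = max(EF_A=4, EF_B=13) = 13; EF_D = 13+6 = 19
ES_E = 13; EF_E = 13+11 = 24
ES_F = max(EF_A=4, EF_B=13) = 13; EF_F = 13+13 = 26
ES_G = 15; EF_G = 15+10 = 25
ES_H = max(EF_A=4, EF_B=13) = 13; EF_H = 13+9 = 22
ES_I = 19; EF_I = 19+11 = 30
ES_J = max(EF_E=24, EF_F=26, EF_G=25, EF_H=22, EF_I=30) = 30; EF_J = 30+14 = 44
Expected project duration μ = 44 days. Critical path: B → D → I → J.

44 days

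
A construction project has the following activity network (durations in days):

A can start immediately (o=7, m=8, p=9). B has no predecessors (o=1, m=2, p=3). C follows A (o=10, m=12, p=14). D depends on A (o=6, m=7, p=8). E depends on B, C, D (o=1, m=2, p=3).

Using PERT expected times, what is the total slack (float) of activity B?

18 days

te_A = (7 + 4·8 + 9)/6 = 48/6 = 8
te_B = (1 + 4·2 + 3)/6 = 12/6 = 2
te_C = (10 + 4·12 + 14)/6 = 72/6 = 12
te_D = (6 + 4·7 + 8)/6 = 42/6 = 7
te_E = (1 + 4·2 + 3)/6 = 12/6 = 2

Forward pass:
ES_A = 0; EF_A = 8
ES_B = 0; EF_B = 2
ES_C = 8; EF_C = 8+12 = 20
ES_D = 8; EF_D = 8+7 = 15
ES_E = max(EF_B=2, EF_C=20, EF_D=15) = 20; EF_E = 20+2 = 22
Expected project duration μ = 22 days. Critical path: A → C → E.

Backward pass:
LF_E = 22; LS_E = 22−2 = 20
LF_D = LS_E = 20; LS_D = 20−7 = 13
LF_C = LS_E = 20; LS_C = 20−12 = 8
LF_B = LS_E = 20; LS_B = 20−2 = 18
LF_A = min(LS_C=8, LS_D=13) = 8; LS_A = 8−8 = 0
Slack_B = LS_B − ES_B = 18 − 0 = 18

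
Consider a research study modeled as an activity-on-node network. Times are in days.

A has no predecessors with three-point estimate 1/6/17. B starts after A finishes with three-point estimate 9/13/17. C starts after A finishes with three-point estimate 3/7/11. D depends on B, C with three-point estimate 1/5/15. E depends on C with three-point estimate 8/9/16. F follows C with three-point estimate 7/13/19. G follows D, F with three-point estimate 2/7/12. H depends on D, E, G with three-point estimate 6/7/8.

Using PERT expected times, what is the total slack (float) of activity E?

10 days

te_A = (1 + 4·6 + 17)/6 = 42/6 = 7
te_B = (9 + 4·13 + 17)/6 = 78/6 = 13
te_C = (3 + 4·7 + 11)/6 = 42/6 = 7
te_D = (1 + 4·5 + 15)/6 = 36/6 = 6
te_E = (8 + 4·9 + 16)/6 = 60/6 = 10
te_F = (7 + 4·13 + 19)/6 = 78/6 = 13
te_G = (2 + 4·7 + 12)/6 = 42/6 = 7
te_H = (6 + 4·7 + 8)/6 = 42/6 = 7

Forward pass:
ES_A = 0; EF_A = 7
ES_B = 7; EF_B = 7+13 = 20
ES_C = 7; EF_C = 7+7 = 14
ES_D = max(EF_B=20, EF_C=14) = 20; EF_D = 20+6 = 26
ES_E = 14; EF_E = 14+10 = 24
ES_F = 14; EF_F = 14+13 = 27
ES_G = max(EF_D=26, EF_F=27) = 27; EF_G = 27+7 = 34
ES_H = max(EF_D=26, EF_E=24, EF_G=34) = 34; EF_H = 34+7 = 41
Expected project duration μ = 41 days. Critical path: A → C → F → G → H.

Backward pass:
LF_H = 41; LS_H = 41−7 = 34
LF_G = LS_H = 34; LS_G = 34−7 = 27
LF_F = LS_G = 27; LS_F = 27−13 = 14
LF_E = LS_H = 34; LS_E = 34−10 = 24
LF_D = min(LS_G=27, LS_H=34) = 27; LS_D = 27−6 = 21
LF_C = min(LS_D=21, LS_E=24, LS_F=14) = 14; LS_C = 14−7 = 7
LF_B = LS_D = 21; LS_B = 21−13 = 8
LF_A = min(LS_B=8, LS_C=7) = 7; LS_A = 7−7 = 0
Slack_E = LS_E − ES_E = 24 − 14 = 10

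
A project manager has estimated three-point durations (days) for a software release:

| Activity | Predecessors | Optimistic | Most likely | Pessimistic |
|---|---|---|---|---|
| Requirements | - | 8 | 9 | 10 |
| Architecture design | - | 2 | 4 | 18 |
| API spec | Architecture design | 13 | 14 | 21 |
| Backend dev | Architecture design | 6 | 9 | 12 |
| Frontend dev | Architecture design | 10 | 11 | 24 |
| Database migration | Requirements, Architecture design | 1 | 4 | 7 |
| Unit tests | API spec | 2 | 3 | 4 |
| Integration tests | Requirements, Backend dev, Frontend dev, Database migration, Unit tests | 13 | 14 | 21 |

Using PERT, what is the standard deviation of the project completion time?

3.28 days

te_Requirements = (8 + 4·9 + 10)/6 = 54/6 = 9; σ²_Requirements = ((10−8)/6)² = 0.111
te_Architecture design = (2 + 4·4 + 18)/6 = 36/6 = 6; σ²_Architecture design = ((18−2)/6)² = 7.111
te_API spec = (13 + 4·14 + 21)/6 = 90/6 = 15; σ²_API spec = ((21−13)/6)² = 1.778
te_Backend dev = (6 + 4·9 + 12)/6 = 54/6 = 9; σ²_Backend dev = ((12−6)/6)² = 1.000
te_Frontend dev = (10 + 4·11 + 24)/6 = 78/6 = 13; σ²_Frontend dev = ((24−10)/6)² = 5.444
te_Database migration = (1 + 4·4 + 7)/6 = 24/6 = 4; σ²_Database migration = ((7−1)/6)² = 1.000
te_Unit tests = (2 + 4·3 + 4)/6 = 18/6 = 3; σ²_Unit tests = ((4−2)/6)² = 0.111
te_Integration tests = (13 + 4·14 + 21)/6 = 90/6 = 15; σ²_Integration tests = ((21−13)/6)² = 1.778

Forward pass:
ES_Requirements = 0; EF_Requirements = 9
ES_Architecture design = 0; EF_Architecture design = 6
ES_API spec = 6; EF_API spec = 6+15 = 21
ES_Backend dev = 6; EF_Backend dev = 6+9 = 15
ES_Frontend dev = 6; EF_Frontend dev = 6+13 = 19
ES_Database migration = max(EF_Requirements=9, EF_Architecture design=6) = 9; EF_Database migration = 9+4 = 13
ES_Unit tests = 21; EF_Unit tests = 21+3 = 24
ES_Integration tests = max(EF_Requirements=9, EF_Backend dev=15, EF_Frontend dev=19, EF_Database migration=13, EF_Unit tests=24) = 24; EF_Integration tests = 24+15 = 39
Expected project duration μ = 39 days. Critical path: Architecture design → API spec → Unit tests → Integration tests.

Variance along critical path = 7.111 + 1.778 + 0.111 + 1.778 = 10.778
σ = √10.778 = 3.283 days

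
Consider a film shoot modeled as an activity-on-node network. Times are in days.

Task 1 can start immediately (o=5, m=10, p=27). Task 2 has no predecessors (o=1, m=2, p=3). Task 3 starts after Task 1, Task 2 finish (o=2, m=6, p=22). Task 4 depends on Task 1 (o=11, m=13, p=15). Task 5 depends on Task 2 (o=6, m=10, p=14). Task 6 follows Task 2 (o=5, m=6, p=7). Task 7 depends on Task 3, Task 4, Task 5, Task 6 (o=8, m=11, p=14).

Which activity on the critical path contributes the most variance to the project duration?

te_Task 1 = (5 + 4·10 + 27)/6 = 72/6 = 12; σ²_Task 1 = ((27−5)/6)² = 13.444
te_Task 2 = (1 + 4·2 + 3)/6 = 12/6 = 2; σ²_Task 2 = ((3−1)/6)² = 0.111
te_Task 3 = (2 + 4·6 + 22)/6 = 48/6 = 8; σ²_Task 3 = ((22−2)/6)² = 11.111
te_Task 4 = (11 + 4·13 + 15)/6 = 78/6 = 13; σ²_Task 4 = ((15−11)/6)² = 0.444
te_Task 5 = (6 + 4·10 + 14)/6 = 60/6 = 10; σ²_Task 5 = ((14−6)/6)² = 1.778
te_Task 6 = (5 + 4·6 + 7)/6 = 36/6 = 6; σ²_Task 6 = ((7−5)/6)² = 0.111
te_Task 7 = (8 + 4·11 + 14)/6 = 66/6 = 11; σ²_Task 7 = ((14−8)/6)² = 1.000

Forward pass:
ES_Task 1 = 0; EF_Task 1 = 12
ES_Task 2 = 0; EF_Task 2 = 2
ES_Task 3 = max(EF_Task 1=12, EF_Task 2=2) = 12; EF_Task 3 = 12+8 = 20
ES_Task 4 = 12; EF_Task 4 = 12+13 = 25
ES_Task 5 = 2; EF_Task 5 = 2+10 = 12
ES_Task 6 = 2; EF_Task 6 = 2+6 = 8
ES_Task 7 = max(EF_Task 3=20, EF_Task 4=25, EF_Task 5=12, EF_Task 6=8) = 25; EF_Task 7 = 25+11 = 36
Expected project duration μ = 36 days. Critical path: Task 1 → Task 4 → Task 7.

Variances on critical path: σ²_Task 1=13.444, σ²_Task 4=0.444, σ²_Task 7=1.000.
Largest is σ²_Task 1 = 13.444.

Task 1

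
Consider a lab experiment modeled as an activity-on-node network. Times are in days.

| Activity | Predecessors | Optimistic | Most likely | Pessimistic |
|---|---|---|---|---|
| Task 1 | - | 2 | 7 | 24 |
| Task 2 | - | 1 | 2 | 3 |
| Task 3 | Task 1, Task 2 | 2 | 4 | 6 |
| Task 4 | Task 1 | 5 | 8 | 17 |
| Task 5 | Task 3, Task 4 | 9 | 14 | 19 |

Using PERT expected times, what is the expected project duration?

te_Task 1 = (2 + 4·7 + 24)/6 = 54/6 = 9
te_Task 2 = (1 + 4·2 + 3)/6 = 12/6 = 2
te_Task 3 = (2 + 4·4 + 6)/6 = 24/6 = 4
te_Task 4 = (5 + 4·8 + 17)/6 = 54/6 = 9
te_Task 5 = (9 + 4·14 + 19)/6 = 84/6 = 14

Forward pass:
ES_Task 1 = 0; EF_Task 1 = 9
ES_Task 2 = 0; EF_Task 2 = 2
ES_Task 3 = max(EF_Task 1=9, EF_Task 2=2) = 9; EF_Task 3 = 9+4 = 13
ES_Task 4 = 9; EF_Task 4 = 9+9 = 18
ES_Task 5 = max(EF_Task 3=13, EF_Task 4=18) = 18; EF_Task 5 = 18+14 = 32
Expected project duration μ = 32 days. Critical path: Task 1 → Task 4 → Task 5.

32 days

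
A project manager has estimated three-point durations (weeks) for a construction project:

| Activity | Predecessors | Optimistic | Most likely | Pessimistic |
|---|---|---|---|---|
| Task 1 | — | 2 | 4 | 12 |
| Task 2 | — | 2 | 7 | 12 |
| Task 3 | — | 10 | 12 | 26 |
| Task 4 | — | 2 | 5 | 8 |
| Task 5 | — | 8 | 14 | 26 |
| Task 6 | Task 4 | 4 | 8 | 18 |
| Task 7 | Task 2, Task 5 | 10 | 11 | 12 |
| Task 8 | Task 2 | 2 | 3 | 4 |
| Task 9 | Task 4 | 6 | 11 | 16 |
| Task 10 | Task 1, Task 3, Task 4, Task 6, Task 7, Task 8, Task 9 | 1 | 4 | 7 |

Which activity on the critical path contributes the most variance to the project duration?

Task 5

te_Task 1 = (2 + 4·4 + 12)/6 = 30/6 = 5; σ²_Task 1 = ((12−2)/6)² = 2.778
te_Task 2 = (2 + 4·7 + 12)/6 = 42/6 = 7; σ²_Task 2 = ((12−2)/6)² = 2.778
te_Task 3 = (10 + 4·12 + 26)/6 = 84/6 = 14; σ²_Task 3 = ((26−10)/6)² = 7.111
te_Task 4 = (2 + 4·5 + 8)/6 = 30/6 = 5; σ²_Task 4 = ((8−2)/6)² = 1.000
te_Task 5 = (8 + 4·14 + 26)/6 = 90/6 = 15; σ²_Task 5 = ((26−8)/6)² = 9.000
te_Task 6 = (4 + 4·8 + 18)/6 = 54/6 = 9; σ²_Task 6 = ((18−4)/6)² = 5.444
te_Task 7 = (10 + 4·11 + 12)/6 = 66/6 = 11; σ²_Task 7 = ((12−10)/6)² = 0.111
te_Task 8 = (2 + 4·3 + 4)/6 = 18/6 = 3; σ²_Task 8 = ((4−2)/6)² = 0.111
te_Task 9 = (6 + 4·11 + 16)/6 = 66/6 = 11; σ²_Task 9 = ((16−6)/6)² = 2.778
te_Task 10 = (1 + 4·4 + 7)/6 = 24/6 = 4; σ²_Task 10 = ((7−1)/6)² = 1.000

Forward pass:
ES_Task 1 = 0; EF_Task 1 = 5
ES_Task 2 = 0; EF_Task 2 = 7
ES_Task 3 = 0; EF_Task 3 = 14
ES_Task 4 = 0; EF_Task 4 = 5
ES_Task 5 = 0; EF_Task 5 = 15
ES_Task 6 = 5; EF_Task 6 = 5+9 = 14
ES_Task 7 = max(EF_Task 2=7, EF_Task 5=15) = 15; EF_Task 7 = 15+11 = 26
ES_Task 8 = 7; EF_Task 8 = 7+3 = 10
ES_Task 9 = 5; EF_Task 9 = 5+11 = 16
ES_Task 10 = max(EF_Task 1=5, EF_Task 3=14, EF_Task 4=5, EF_Task 6=14, EF_Task 7=26, EF_Task 8=10, EF_Task 9=16) = 26; EF_Task 10 = 26+4 = 30
Expected project duration μ = 30 weeks. Critical path: Task 5 → Task 7 → Task 10.

Variances on critical path: σ²_Task 5=9.000, σ²_Task 7=0.111, σ²_Task 10=1.000.
Largest is σ²_Task 5 = 9.000.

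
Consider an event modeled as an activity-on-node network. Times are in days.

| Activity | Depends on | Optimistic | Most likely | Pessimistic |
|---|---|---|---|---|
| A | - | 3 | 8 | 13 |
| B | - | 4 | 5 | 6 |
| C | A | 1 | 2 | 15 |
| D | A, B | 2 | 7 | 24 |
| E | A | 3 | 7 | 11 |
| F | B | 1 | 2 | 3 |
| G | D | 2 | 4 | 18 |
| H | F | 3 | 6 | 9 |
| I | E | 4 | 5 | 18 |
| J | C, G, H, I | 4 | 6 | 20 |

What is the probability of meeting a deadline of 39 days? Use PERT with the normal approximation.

0.926

te_A = (3 + 4·8 + 13)/6 = 48/6 = 8; σ²_A = ((13−3)/6)² = 2.778
te_B = (4 + 4·5 + 6)/6 = 30/6 = 5; σ²_B = ((6−4)/6)² = 0.111
te_C = (1 + 4·2 + 15)/6 = 24/6 = 4; σ²_C = ((15−1)/6)² = 5.444
te_D = (2 + 4·7 + 24)/6 = 54/6 = 9; σ²_D = ((24−2)/6)² = 13.444
te_E = (3 + 4·7 + 11)/6 = 42/6 = 7; σ²_E = ((11−3)/6)² = 1.778
te_F = (1 + 4·2 + 3)/6 = 12/6 = 2; σ²_F = ((3−1)/6)² = 0.111
te_G = (2 + 4·4 + 18)/6 = 36/6 = 6; σ²_G = ((18−2)/6)² = 7.111
te_H = (3 + 4·6 + 9)/6 = 36/6 = 6; σ²_H = ((9−3)/6)² = 1.000
te_I = (4 + 4·5 + 18)/6 = 42/6 = 7; σ²_I = ((18−4)/6)² = 5.444
te_J = (4 + 4·6 + 20)/6 = 48/6 = 8; σ²_J = ((20−4)/6)² = 7.111

Forward pass:
ES_A = 0; EF_A = 8
ES_B = 0; EF_B = 5
ES_C = 8; EF_C = 8+4 = 12
ES_D = max(EF_A=8, EF_B=5) = 8; EF_D = 8+9 = 17
ES_E = 8; EF_E = 8+7 = 15
ES_F = 5; EF_F = 5+2 = 7
ES_G = 17; EF_G = 17+6 = 23
ES_H = 7; EF_H = 7+6 = 13
ES_I = 15; EF_I = 15+7 = 22
ES_J = max(EF_C=12, EF_G=23, EF_H=13, EF_I=22) = 23; EF_J = 23+8 = 31
Expected project duration μ = 31 days. Critical path: A → D → G → J.

Variance along critical path = 2.778 + 13.444 + 7.111 + 7.111 = 30.444; σ = √30.444 = 5.518 days.
Z = (39 − 31) / 5.518 = 1.450
P(T ≤ 39) = Φ(1.450) ≈ 0.926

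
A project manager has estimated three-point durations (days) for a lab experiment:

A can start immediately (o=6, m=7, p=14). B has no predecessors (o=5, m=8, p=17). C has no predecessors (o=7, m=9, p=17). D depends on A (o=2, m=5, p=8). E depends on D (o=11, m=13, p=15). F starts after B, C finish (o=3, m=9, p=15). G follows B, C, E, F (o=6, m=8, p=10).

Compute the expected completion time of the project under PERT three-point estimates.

te_A = (6 + 4·7 + 14)/6 = 48/6 = 8
te_B = (5 + 4·8 + 17)/6 = 54/6 = 9
te_C = (7 + 4·9 + 17)/6 = 60/6 = 10
te_D = (2 + 4·5 + 8)/6 = 30/6 = 5
te_E = (11 + 4·13 + 15)/6 = 78/6 = 13
te_F = (3 + 4·9 + 15)/6 = 54/6 = 9
te_G = (6 + 4·8 + 10)/6 = 48/6 = 8

Forward pass:
ES_A = 0; EF_A = 8
ES_B = 0; EF_B = 9
ES_C = 0; EF_C = 10
ES_D = 8; EF_D = 8+5 = 13
ES_E = 13; EF_E = 13+13 = 26
ES_F = max(EF_B=9, EF_C=10) = 10; EF_F = 10+9 = 19
ES_G = max(EF_B=9, EF_C=10, EF_E=26, EF_F=19) = 26; EF_G = 26+8 = 34
Expected project duration μ = 34 days. Critical path: A → D → E → G.

34 days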